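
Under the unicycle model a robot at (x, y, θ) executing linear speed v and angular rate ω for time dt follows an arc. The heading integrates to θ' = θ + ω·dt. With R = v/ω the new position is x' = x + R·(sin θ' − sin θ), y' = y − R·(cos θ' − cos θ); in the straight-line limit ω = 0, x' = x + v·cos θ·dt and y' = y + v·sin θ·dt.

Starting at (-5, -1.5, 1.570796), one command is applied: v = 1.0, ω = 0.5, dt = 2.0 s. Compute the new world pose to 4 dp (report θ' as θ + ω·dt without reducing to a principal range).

(-5.9194, 0.1829, 2.5708)

θ' = 1.5708 + 0.5·2.0 = 2.5708
R = v/ω = 1.0/0.5 = 2.0000
x' = -5 + 2.0000·(sin 2.5708 − sin 1.5708) = -5.9194
y' = -1.5 − 2.0000·(cos 2.5708 − cos 1.5708) = 0.1829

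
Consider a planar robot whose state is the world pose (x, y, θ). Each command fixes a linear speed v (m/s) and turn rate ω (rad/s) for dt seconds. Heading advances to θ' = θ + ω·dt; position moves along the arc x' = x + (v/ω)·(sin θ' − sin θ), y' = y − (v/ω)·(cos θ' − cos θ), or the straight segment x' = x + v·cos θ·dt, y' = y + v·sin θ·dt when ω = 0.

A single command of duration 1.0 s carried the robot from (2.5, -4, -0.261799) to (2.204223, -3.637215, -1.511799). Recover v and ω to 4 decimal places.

Δθ = -1.511799 − -0.261799 = -1.250000
ω = Δθ/dt = -1.250000/1.0 = -1.2500
R = −Δy/(cos θ' − cos θ) = 0.4000
v = R·ω = 0.4000·-1.2500 = -0.5000

v = -0.5000, ω = -1.2500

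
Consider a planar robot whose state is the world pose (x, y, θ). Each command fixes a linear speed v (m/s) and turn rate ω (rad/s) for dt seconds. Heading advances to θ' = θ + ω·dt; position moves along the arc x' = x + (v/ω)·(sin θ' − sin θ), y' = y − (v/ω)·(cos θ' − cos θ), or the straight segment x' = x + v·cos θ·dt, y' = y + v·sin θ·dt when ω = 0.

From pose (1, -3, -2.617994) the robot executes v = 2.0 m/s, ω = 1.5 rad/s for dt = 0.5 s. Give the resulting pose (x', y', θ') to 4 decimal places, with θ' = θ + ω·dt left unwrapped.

θ' = -2.6180 + 1.5·0.5 = -1.8680
R = v/ω = 2.0/1.5 = 1.3333
x' = 1 + 1.3333·(sin -1.8680 − sin -2.6180) = 0.3918
y' = -3 − 1.3333·(cos -1.8680 − cos -2.6180) = -3.7642

(0.3918, -3.7642, -1.8680)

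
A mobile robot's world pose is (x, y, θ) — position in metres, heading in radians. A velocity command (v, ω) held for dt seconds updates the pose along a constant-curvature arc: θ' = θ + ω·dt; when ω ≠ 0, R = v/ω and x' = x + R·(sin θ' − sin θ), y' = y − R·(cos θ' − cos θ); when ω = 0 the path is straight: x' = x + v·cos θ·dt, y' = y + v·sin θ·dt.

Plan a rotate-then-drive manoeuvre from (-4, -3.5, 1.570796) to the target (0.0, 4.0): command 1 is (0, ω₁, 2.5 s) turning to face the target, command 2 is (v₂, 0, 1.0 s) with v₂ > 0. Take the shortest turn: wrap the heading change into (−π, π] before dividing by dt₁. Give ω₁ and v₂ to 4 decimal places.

heading to target = atan2(4−-3.5, 0−-4) = 1.0808
Δθ = wrap(1.0808 − 1.5708) = -0.4900; ω₁ = Δθ/dt₁ = -0.1960
distance = √((0−-4)² + (4−-3.5)²) = 8.5000; v₂ = distance/dt₂ = 8.5000

ω₁ = -0.1960, v₂ = 8.5000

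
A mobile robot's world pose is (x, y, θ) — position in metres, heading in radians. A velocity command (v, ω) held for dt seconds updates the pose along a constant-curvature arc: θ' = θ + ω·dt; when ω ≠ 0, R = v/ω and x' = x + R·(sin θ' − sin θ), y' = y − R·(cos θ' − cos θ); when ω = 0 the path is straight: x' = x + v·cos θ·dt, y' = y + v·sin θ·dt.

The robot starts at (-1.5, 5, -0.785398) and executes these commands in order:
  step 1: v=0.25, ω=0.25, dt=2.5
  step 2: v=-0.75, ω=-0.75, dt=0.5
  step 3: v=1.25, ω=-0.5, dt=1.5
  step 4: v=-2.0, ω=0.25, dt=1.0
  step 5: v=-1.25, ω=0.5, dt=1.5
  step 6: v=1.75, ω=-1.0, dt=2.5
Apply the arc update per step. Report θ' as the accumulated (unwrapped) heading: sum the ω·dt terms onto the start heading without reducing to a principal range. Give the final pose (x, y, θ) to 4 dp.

step 1: θ'=-0.1604 (R=1.0000) → pose (-0.9526, 4.7199, -0.1604)
step 2: θ'=-0.5354 (R=1.0000) → pose (-1.3031, 4.8470, -0.5354)
step 3: θ'=-1.2854 (R=-2.5000) → pose (-0.1797, 3.4007, -1.2854)
step 4: θ'=-1.0354 (R=-8.0000) → pose (-0.9755, 5.2299, -1.0354)
step 5: θ'=-0.2854 (R=-2.5000) → pose (-2.4218, 6.3533, -0.2854)
step 6: θ'=-2.7854 (R=-1.7500) → pose (-2.3043, 3.0339, -2.7854)

(-2.3043, 3.0339, -2.7854)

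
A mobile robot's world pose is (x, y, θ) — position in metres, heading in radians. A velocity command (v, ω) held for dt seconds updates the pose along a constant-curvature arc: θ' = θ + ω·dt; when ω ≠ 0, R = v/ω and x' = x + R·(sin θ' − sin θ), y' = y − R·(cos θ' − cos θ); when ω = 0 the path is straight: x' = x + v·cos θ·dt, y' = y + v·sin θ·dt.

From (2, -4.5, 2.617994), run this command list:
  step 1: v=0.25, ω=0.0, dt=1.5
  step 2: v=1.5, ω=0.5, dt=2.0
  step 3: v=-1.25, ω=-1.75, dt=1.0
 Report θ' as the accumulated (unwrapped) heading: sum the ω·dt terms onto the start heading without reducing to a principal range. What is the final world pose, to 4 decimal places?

step 1: θ'=2.6180 (straight) → pose (1.6752, -4.3125, 2.6180)
step 2: θ'=3.6180 (R=3.0000) → pose (-1.2005, -4.2446, 3.6180)
step 3: θ'=1.8680 (R=0.7143) → pose (-0.1900, -4.6702, 1.8680)

(-0.1900, -4.6702, 1.8680)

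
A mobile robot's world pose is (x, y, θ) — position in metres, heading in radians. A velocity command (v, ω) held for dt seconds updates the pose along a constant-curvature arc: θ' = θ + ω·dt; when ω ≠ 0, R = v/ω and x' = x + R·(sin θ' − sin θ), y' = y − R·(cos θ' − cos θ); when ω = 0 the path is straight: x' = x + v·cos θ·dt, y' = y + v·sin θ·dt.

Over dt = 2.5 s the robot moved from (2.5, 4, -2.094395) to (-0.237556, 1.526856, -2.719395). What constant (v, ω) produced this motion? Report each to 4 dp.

Δθ = -2.719395 − -2.094395 = -0.625000
ω = Δθ/dt = -0.625000/2.5 = -0.2500
R = Δx/(sin θ' − sin θ) = -6.0000
v = R·ω = -6.0000·-0.2500 = 1.5000

v = 1.5000, ω = -0.2500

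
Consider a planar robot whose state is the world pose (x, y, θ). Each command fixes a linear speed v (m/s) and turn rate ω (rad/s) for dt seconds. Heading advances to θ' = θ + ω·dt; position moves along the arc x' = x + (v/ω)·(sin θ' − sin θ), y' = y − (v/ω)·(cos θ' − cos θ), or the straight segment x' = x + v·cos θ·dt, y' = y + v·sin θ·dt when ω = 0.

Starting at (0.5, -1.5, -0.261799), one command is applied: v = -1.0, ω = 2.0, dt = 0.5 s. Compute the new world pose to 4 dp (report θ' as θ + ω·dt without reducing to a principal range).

θ' = -0.2618 + 2.0·0.5 = 0.7382
R = v/ω = -1.0/2.0 = -0.5000
x' = 0.5 + -0.5000·(sin 0.7382 − sin -0.2618) = 0.0341
y' = -1.5 − -0.5000·(cos 0.7382 − cos -0.2618) = -1.6131

(0.0341, -1.6131, 0.7382)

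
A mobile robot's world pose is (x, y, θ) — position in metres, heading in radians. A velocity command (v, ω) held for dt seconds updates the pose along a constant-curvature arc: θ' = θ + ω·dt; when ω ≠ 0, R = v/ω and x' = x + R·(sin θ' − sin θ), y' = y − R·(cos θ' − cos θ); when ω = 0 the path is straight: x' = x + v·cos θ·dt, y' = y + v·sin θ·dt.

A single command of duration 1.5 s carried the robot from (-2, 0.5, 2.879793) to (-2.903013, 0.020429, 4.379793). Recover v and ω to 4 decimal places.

v = 0.7500, ω = 1.0000

Δθ = 4.379793 − 2.879793 = 1.500000
ω = Δθ/dt = 1.500000/1.5 = 1.0000
R = Δx/(sin θ' − sin θ) = 0.7500
v = R·ω = 0.7500·1.0000 = 0.7500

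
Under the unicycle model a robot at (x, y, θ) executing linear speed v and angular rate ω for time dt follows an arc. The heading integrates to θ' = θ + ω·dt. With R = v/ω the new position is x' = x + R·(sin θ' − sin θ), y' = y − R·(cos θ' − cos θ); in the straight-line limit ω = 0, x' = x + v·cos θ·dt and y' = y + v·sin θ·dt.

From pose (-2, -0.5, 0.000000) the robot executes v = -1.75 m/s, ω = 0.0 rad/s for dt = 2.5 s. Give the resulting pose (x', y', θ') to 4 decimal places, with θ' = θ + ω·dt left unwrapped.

θ' = 0.0000 + 0.0·2.5 = 0.0000
ω = 0 → straight: x' = -2 + -1.75·cos(0.0000)·2.5 = -6.3750
y' = -0.5 + -1.75·sin(0.0000)·2.5 = -0.5000

(-6.3750, -0.5000, 0.0000)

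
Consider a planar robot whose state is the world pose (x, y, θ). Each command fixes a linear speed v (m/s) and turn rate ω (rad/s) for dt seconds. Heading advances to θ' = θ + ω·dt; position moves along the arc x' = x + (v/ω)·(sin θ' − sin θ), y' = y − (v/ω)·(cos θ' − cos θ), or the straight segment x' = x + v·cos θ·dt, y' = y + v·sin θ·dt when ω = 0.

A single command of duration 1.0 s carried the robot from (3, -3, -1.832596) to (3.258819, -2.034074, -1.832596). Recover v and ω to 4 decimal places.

Δθ = -1.832596 − -1.832596 = 0.000000
ω = Δθ/dt = 0.000000/1.0 = 0.0000
ω = 0 → v = (Δx·cos θ + Δy·sin θ)/dt = -1.0000

v = -1.0000, ω = 0.0000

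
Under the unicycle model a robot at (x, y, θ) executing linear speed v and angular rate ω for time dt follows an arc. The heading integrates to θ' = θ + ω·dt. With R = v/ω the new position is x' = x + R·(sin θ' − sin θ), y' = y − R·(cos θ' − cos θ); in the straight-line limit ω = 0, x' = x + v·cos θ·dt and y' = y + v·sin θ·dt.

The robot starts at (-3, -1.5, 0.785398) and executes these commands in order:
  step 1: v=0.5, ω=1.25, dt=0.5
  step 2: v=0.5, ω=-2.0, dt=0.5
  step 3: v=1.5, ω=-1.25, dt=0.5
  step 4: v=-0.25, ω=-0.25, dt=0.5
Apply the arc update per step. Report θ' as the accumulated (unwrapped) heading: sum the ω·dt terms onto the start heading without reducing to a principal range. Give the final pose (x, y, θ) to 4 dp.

(-2.1268, -0.9854, -0.3396)

step 1: θ'=1.4104 (R=0.4000) → pose (-2.8880, -1.2810, 1.4104)
step 2: θ'=0.4104 (R=-0.2500) → pose (-2.7409, -1.0917, 0.4104)
step 3: θ'=-0.2146 (R=-1.2000) → pose (-2.0066, -1.0196, -0.2146)
step 4: θ'=-0.3396 (R=1.0000) → pose (-2.1268, -0.9854, -0.3396)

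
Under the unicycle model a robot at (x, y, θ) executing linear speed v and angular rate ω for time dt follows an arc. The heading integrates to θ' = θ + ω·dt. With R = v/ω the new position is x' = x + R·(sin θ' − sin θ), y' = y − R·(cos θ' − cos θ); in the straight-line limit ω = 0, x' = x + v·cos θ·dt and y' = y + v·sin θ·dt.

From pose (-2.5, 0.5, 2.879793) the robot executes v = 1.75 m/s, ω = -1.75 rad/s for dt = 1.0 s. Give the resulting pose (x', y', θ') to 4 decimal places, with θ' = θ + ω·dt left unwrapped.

θ' = 2.8798 + -1.75·1.0 = 1.1298
R = v/ω = 1.75/-1.75 = -1.0000
x' = -2.5 + -1.0000·(sin 1.1298 − sin 2.8798) = -3.1455
y' = 0.5 − -1.0000·(cos 1.1298 − cos 2.8798) = 1.8928

(-3.1455, 1.8928, 1.1298)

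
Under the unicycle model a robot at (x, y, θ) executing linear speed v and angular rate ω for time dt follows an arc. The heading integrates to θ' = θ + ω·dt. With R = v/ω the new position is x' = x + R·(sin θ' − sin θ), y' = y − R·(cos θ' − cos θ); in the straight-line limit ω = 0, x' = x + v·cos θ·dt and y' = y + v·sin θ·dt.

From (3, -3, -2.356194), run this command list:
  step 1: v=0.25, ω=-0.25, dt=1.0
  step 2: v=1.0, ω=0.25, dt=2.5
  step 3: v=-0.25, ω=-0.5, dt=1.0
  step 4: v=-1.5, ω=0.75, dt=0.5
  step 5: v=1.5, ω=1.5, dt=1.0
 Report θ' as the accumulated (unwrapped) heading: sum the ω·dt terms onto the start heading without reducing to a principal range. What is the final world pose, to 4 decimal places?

(2.1113, -5.5748, -0.6062)

step 1: θ'=-2.6062 (R=-1.0000) → pose (2.8031, -3.1530, -2.6062)
step 2: θ'=-1.9812 (R=4.0000) → pose (1.1760, -4.9973, -1.9812)
step 3: θ'=-2.4812 (R=0.5000) → pose (1.3277, -4.8019, -2.4812)
step 4: θ'=-2.1062 (R=-2.0000) → pose (1.8210, -4.2428, -2.1062)
step 5: θ'=-0.6062 (R=1.0000) → pose (2.1113, -5.5748, -0.6062)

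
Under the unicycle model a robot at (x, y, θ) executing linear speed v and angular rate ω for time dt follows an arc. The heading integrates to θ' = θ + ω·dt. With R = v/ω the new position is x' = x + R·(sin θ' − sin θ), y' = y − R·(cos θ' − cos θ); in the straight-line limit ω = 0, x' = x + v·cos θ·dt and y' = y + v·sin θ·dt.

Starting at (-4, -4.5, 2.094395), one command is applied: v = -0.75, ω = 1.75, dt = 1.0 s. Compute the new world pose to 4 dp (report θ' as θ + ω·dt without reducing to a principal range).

(-3.3518, -4.6127, 3.8444)

θ' = 2.0944 + 1.75·1.0 = 3.8444
R = v/ω = -0.75/1.75 = -0.4286
x' = -4 + -0.4286·(sin 3.8444 − sin 2.0944) = -3.3518
y' = -4.5 − -0.4286·(cos 3.8444 − cos 2.0944) = -4.6127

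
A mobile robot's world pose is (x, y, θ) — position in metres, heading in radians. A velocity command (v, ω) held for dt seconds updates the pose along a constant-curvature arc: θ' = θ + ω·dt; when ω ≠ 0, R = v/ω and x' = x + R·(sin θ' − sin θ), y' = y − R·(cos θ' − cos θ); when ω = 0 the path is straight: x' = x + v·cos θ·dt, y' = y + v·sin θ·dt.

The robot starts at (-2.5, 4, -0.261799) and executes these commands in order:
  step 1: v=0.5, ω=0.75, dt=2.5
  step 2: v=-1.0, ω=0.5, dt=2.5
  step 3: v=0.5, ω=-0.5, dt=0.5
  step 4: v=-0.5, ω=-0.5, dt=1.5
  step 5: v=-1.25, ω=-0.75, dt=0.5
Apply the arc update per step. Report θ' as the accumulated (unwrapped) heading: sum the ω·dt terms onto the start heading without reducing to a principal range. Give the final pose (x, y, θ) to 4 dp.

(0.0763, 1.7386, 1.4882)

step 1: θ'=1.6132 (R=0.6667) → pose (-1.6614, 4.6722, 1.6132)
step 2: θ'=2.8632 (R=-2.0000) → pose (-0.2128, 2.8340, 2.8632)
step 3: θ'=2.6132 (R=-1.0000) → pose (-0.4421, 2.9319, 2.6132)
step 4: θ'=1.8632 (R=1.0000) → pose (0.0113, 2.3565, 1.8632)
step 5: θ'=1.4882 (R=1.6667) → pose (0.0763, 1.7386, 1.4882)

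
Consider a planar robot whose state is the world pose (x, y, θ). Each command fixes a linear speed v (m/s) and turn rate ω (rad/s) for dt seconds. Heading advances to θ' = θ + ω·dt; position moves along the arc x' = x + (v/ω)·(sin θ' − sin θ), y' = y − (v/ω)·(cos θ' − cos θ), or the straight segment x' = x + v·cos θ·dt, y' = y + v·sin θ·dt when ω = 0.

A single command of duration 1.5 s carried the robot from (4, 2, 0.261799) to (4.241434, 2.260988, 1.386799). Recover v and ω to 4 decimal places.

Δθ = 1.386799 − 0.261799 = 1.125000
ω = Δθ/dt = 1.125000/1.5 = 0.7500
R = −Δy/(cos θ' − cos θ) = 0.3333
v = R·ω = 0.3333·0.7500 = 0.2500

v = 0.2500, ω = 0.7500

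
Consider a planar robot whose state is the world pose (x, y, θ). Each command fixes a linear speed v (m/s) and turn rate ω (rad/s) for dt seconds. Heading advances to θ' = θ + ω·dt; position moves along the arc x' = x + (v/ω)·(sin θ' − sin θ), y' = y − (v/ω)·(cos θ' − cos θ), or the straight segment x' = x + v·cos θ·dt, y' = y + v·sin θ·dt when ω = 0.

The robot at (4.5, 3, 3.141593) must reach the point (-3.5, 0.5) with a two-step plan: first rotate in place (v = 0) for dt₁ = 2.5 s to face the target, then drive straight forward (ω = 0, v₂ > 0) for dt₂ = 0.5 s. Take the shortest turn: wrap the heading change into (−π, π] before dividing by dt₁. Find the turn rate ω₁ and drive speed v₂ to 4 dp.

heading to target = atan2(0.5−3, -3.5−4.5) = -2.8387
Δθ = wrap(-2.8387 − 3.1416) = 0.3029; ω₁ = Δθ/dt₁ = 0.1212
distance = √((-3.5−4.5)² + (0.5−3)²) = 8.3815; v₂ = distance/dt₂ = 16.7631

ω₁ = 0.1212, v₂ = 16.7631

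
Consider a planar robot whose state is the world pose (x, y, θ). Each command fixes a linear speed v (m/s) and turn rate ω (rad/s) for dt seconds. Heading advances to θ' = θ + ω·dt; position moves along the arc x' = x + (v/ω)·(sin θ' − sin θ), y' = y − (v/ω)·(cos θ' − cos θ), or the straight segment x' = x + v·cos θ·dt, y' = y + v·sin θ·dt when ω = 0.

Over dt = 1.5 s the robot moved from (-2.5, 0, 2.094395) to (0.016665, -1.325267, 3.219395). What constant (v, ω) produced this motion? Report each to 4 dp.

Δθ = 3.219395 − 2.094395 = 1.125000
ω = Δθ/dt = 1.125000/1.5 = 0.7500
R = Δx/(sin θ' − sin θ) = -2.6667
v = R·ω = -2.6667·0.7500 = -2.0000

v = -2.0000, ω = 0.7500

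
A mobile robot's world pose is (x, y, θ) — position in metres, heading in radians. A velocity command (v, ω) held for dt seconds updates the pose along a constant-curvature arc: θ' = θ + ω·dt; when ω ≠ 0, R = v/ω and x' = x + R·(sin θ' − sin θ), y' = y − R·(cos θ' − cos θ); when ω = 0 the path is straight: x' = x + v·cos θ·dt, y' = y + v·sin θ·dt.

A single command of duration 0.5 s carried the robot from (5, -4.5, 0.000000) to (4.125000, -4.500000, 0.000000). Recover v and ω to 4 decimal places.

v = -1.7500, ω = 0.0000

Δθ = 0.000000 − 0.000000 = 0.000000
ω = Δθ/dt = 0.000000/0.5 = 0.0000
ω = 0 → v = (Δx·cos θ + Δy·sin θ)/dt = -1.7500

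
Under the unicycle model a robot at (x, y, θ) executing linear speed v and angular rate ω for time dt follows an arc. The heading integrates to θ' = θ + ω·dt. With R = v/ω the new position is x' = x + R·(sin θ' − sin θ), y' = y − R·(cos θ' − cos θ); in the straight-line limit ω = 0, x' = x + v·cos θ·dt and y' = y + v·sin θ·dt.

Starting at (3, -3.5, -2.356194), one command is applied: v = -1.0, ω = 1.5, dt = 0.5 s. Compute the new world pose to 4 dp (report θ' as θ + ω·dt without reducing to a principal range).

(3.1948, -3.0522, -1.6062)

θ' = -2.3562 + 1.5·0.5 = -1.6062
R = v/ω = -1.0/1.5 = -0.6667
x' = 3 + -0.6667·(sin -1.6062 − sin -2.3562) = 3.1948
y' = -3.5 − -0.6667·(cos -1.6062 − cos -2.3562) = -3.0522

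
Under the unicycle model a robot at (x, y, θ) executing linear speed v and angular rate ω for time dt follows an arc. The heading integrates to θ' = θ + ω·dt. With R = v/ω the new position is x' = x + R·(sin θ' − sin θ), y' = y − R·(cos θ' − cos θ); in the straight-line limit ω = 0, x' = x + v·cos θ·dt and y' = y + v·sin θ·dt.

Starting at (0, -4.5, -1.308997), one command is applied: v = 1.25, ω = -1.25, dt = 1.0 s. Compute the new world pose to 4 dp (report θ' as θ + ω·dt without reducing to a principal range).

(-0.4157, -5.5939, -2.5590)

θ' = -1.3090 + -1.25·1.0 = -2.5590
R = v/ω = 1.25/-1.25 = -1.0000
x' = 0 + -1.0000·(sin -2.5590 − sin -1.3090) = -0.4157
y' = -4.5 − -1.0000·(cos -2.5590 − cos -1.3090) = -5.5939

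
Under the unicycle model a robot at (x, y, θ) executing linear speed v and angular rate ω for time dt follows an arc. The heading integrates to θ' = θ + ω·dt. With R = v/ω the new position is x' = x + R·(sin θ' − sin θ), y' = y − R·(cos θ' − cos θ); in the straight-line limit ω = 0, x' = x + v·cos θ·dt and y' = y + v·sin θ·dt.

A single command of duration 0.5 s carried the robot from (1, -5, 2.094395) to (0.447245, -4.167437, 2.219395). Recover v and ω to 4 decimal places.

Δθ = 2.219395 − 2.094395 = 0.125000
ω = Δθ/dt = 0.125000/0.5 = 0.2500
R = −Δy/(cos θ' − cos θ) = 8.0000
v = R·ω = 8.0000·0.2500 = 2.0000

v = 2.0000, ω = 0.2500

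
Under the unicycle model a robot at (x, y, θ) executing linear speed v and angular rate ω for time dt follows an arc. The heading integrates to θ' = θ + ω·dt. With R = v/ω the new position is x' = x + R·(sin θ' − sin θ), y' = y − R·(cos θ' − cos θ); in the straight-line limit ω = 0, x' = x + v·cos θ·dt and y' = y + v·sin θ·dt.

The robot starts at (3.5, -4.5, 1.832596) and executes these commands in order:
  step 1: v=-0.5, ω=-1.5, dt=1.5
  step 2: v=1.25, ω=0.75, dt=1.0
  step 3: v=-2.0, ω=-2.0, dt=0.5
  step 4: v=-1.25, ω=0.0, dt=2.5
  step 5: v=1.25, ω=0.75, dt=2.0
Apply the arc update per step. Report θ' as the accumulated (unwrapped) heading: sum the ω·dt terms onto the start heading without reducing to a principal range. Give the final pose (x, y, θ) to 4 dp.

step 1: θ'=-0.4174 (R=0.3333) → pose (3.0429, -4.8910, -0.4174)
step 2: θ'=0.3326 (R=1.6667) → pose (4.2627, -4.9427, 0.3326)
step 3: θ'=-0.6674 (R=1.0000) → pose (3.3173, -4.7830, -0.6674)
step 4: θ'=-0.6674 (straight) → pose (0.8628, -2.8488, -0.6674)
step 5: θ'=0.8326 (R=1.6667) → pose (3.1272, -2.6613, 0.8326)

(3.1272, -2.6613, 0.8326)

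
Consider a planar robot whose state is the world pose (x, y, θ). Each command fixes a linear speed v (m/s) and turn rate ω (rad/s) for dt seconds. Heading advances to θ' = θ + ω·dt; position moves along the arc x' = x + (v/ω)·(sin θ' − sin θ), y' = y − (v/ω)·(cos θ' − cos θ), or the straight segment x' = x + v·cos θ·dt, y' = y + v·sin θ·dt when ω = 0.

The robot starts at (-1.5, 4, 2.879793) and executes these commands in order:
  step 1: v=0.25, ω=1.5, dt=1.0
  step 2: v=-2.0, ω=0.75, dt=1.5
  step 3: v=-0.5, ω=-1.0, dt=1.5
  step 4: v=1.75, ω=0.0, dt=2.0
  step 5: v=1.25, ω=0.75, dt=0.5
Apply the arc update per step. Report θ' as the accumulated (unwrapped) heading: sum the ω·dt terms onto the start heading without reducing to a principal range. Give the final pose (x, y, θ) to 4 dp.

step 1: θ'=4.3798 (R=0.1667) → pose (-1.7007, 3.8934, 4.3798)
step 2: θ'=5.5048 (R=-2.6667) → pose (-2.3488, 6.6629, 5.5048)
step 3: θ'=4.0048 (R=0.5000) → pose (-2.3777, 7.3439, 4.0048)
step 4: θ'=4.0048 (straight) → pose (-4.6528, 4.6842, 4.0048)
step 5: θ'=4.3798 (R=1.6667) → pose (-4.9615, 4.1450, 4.3798)

(-4.9615, 4.1450, 4.3798)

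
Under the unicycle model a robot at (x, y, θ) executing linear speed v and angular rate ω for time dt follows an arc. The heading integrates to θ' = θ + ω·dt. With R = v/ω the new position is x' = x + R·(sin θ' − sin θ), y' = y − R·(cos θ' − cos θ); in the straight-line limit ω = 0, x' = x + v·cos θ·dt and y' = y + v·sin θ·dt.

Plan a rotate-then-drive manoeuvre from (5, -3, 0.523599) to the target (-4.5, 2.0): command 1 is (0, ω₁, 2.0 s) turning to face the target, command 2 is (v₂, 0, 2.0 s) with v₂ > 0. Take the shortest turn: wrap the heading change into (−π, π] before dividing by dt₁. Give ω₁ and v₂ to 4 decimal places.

ω₁ = 1.0668, v₂ = 5.3677

heading to target = atan2(2−-3, -4.5−5) = 2.6571
Δθ = wrap(2.6571 − 0.5236) = 2.1335; ω₁ = Δθ/dt₁ = 1.0668
distance = √((-4.5−5)² + (2−-3)²) = 10.7355; v₂ = distance/dt₂ = 5.3677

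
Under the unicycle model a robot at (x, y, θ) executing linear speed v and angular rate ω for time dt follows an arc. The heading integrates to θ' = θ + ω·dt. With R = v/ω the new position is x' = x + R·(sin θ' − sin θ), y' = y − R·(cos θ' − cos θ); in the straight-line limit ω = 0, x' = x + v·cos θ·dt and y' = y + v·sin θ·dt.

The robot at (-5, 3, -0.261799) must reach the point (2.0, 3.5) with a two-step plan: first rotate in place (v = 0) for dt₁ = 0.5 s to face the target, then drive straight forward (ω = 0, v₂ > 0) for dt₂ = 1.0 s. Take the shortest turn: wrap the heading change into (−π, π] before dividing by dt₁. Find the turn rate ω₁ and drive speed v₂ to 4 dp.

heading to target = atan2(3.5−3, 2−-5) = 0.0713
Δθ = wrap(0.0713 − -0.2618) = 0.3331; ω₁ = Δθ/dt₁ = 0.6662
distance = √((2−-5)² + (3.5−3)²) = 7.0178; v₂ = distance/dt₂ = 7.0178

ω₁ = 0.6662, v₂ = 7.0178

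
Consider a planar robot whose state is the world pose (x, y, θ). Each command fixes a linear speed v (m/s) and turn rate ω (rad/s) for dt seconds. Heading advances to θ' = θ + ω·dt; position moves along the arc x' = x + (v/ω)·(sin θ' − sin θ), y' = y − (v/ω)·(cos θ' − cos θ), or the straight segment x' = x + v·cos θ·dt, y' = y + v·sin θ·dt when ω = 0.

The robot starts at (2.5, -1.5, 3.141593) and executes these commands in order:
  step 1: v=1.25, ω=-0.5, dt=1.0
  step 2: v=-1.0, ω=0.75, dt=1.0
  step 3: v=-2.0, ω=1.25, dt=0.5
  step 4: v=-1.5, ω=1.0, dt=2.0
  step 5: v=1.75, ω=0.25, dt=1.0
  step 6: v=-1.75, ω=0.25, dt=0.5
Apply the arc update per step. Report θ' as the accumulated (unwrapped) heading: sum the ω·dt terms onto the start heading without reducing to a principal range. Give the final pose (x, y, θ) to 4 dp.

step 1: θ'=2.6416 (R=-2.5000) → pose (1.3014, -1.1940, 2.6416)
step 2: θ'=3.3916 (R=-1.3333) → pose (2.2705, -1.3157, 3.3916)
step 3: θ'=4.0166 (R=-1.6000) → pose (3.1028, -0.7911, 4.0166)
step 4: θ'=6.0166 (R=-1.5000) → pose (2.3466, 1.6174, 6.0166)
step 5: θ'=6.2666 (R=7.0000) → pose (4.0746, 1.3711, 6.2666)
step 6: θ'=6.3916 (R=-7.0000) → pose (3.2011, 1.3310, 6.3916)

(3.2011, 1.3310, 6.3916)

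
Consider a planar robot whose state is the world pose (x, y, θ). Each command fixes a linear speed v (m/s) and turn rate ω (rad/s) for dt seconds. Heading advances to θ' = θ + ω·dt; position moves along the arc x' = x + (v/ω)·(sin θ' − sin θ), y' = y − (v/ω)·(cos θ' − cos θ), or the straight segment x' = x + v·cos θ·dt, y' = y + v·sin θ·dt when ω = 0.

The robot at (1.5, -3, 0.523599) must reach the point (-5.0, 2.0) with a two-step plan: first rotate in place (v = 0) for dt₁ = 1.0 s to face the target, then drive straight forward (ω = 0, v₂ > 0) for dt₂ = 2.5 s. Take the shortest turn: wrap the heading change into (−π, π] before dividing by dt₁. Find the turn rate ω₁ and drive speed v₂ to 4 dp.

ω₁ = 1.9623, v₂ = 3.2802

heading to target = atan2(2−-3, -5−1.5) = 2.4859
Δθ = wrap(2.4859 − 0.5236) = 1.9623; ω₁ = Δθ/dt₁ = 1.9623
distance = √((-5−1.5)² + (2−-3)²) = 8.2006; v₂ = distance/dt₂ = 3.2802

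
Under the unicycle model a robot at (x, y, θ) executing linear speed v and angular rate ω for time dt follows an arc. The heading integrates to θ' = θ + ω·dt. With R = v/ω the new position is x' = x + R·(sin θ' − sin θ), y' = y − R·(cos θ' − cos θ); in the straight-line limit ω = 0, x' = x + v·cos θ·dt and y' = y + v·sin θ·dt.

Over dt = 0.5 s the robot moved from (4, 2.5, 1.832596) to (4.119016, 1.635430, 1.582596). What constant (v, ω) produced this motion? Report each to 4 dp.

Δθ = 1.582596 − 1.832596 = -0.250000
ω = Δθ/dt = -0.250000/0.5 = -0.5000
R = −Δy/(cos θ' − cos θ) = 3.5000
v = R·ω = 3.5000·-0.5000 = -1.7500

v = -1.7500, ω = -0.5000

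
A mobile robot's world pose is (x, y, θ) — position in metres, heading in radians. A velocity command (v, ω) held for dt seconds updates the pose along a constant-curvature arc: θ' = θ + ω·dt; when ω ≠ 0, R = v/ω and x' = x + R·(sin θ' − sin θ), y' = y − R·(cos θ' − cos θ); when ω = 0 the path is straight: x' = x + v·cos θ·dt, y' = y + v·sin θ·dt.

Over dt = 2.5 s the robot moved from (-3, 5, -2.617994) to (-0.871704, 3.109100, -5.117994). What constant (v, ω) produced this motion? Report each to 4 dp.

v = -1.5000, ω = -1.0000

Δθ = -5.117994 − -2.617994 = -2.500000
ω = Δθ/dt = -2.500000/2.5 = -1.0000
R = Δx/(sin θ' − sin θ) = 1.5000
v = R·ω = 1.5000·-1.0000 = -1.5000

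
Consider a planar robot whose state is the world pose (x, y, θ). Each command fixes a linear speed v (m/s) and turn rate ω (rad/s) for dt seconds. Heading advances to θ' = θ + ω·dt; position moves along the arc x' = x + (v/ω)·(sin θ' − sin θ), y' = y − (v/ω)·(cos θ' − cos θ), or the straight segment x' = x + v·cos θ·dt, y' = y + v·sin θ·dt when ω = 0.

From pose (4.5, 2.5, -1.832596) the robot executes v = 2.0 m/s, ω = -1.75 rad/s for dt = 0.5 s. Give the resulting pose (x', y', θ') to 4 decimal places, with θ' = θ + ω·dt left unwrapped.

(3.8767, 1.7589, -2.7076)

θ' = -1.8326 + -1.75·0.5 = -2.7076
R = v/ω = 2.0/-1.75 = -1.1429
x' = 4.5 + -1.1429·(sin -2.7076 − sin -1.8326) = 3.8767
y' = 2.5 − -1.1429·(cos -2.7076 − cos -1.8326) = 1.7589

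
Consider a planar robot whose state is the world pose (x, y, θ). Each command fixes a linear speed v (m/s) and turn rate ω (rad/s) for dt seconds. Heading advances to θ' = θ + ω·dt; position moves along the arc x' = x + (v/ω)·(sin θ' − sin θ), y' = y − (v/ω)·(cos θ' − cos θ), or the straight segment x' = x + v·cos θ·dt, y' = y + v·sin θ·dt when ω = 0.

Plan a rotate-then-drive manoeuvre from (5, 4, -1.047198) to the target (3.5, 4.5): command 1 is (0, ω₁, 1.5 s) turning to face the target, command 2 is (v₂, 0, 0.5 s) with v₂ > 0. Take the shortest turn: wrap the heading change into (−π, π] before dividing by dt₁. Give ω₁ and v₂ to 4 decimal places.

heading to target = atan2(4.5−4, 3.5−5) = 2.8198
Δθ = wrap(2.8198 − -1.0472) = -2.4161; ω₁ = Δθ/dt₁ = -1.6108
distance = √((3.5−5)² + (4.5−4)²) = 1.5811; v₂ = distance/dt₂ = 3.1623

ω₁ = -1.6108, v₂ = 3.1623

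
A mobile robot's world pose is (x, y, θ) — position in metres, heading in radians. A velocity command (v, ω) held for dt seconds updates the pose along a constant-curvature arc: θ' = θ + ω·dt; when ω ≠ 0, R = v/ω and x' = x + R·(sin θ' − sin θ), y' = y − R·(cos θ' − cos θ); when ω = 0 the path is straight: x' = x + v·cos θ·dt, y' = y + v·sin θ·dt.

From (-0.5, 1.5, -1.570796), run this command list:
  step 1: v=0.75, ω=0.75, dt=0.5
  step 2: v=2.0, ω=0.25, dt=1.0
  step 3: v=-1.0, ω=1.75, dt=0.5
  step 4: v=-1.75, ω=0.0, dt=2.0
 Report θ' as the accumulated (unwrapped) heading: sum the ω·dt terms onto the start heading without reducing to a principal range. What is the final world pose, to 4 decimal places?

step 1: θ'=-1.1958 (R=1.0000) → pose (-0.4305, 1.1337, -1.1958)
step 2: θ'=-0.9458 (R=8.0000) → pose (0.5258, -0.6169, -0.9458)
step 3: θ'=-0.0708 (R=-0.5714) → pose (0.1029, -0.3812, -0.0708)
step 4: θ'=-0.0708 (straight) → pose (-3.3884, -0.1336, -0.0708)

(-3.3884, -0.1336, -0.0708)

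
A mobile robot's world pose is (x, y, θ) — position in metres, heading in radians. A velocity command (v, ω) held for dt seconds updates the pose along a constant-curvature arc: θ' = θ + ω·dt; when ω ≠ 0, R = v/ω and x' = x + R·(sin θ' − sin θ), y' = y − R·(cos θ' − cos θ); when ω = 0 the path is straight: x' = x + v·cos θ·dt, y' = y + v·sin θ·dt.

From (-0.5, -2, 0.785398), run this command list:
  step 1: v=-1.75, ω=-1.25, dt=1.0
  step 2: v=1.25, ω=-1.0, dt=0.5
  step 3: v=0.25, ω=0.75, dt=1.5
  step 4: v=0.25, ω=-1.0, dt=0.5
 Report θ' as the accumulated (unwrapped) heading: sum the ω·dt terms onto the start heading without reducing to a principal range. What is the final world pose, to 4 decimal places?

step 1: θ'=-0.4646 (R=1.4000) → pose (-2.1172, -2.2617, -0.4646)
step 2: θ'=-0.9646 (R=-1.2500) → pose (-1.6500, -2.6670, -0.9646)
step 3: θ'=0.1604 (R=0.3333) → pose (-1.3229, -2.8061, 0.1604)
step 4: θ'=-0.3396 (R=-0.2500) → pose (-1.1997, -2.8172, -0.3396)

(-1.1997, -2.8172, -0.3396)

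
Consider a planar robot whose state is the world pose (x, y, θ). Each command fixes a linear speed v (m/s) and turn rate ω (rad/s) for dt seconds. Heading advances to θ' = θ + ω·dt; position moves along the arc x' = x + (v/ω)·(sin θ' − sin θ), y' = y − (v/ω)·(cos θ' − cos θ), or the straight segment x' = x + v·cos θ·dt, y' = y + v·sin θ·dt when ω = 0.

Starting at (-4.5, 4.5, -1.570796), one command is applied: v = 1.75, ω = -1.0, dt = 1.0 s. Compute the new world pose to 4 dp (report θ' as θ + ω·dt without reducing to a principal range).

θ' = -1.5708 + -1.0·1.0 = -2.5708
R = v/ω = 1.75/-1.0 = -1.7500
x' = -4.5 + -1.7500·(sin -2.5708 − sin -1.5708) = -5.3045
y' = 4.5 − -1.7500·(cos -2.5708 − cos -1.5708) = 3.0274

(-5.3045, 3.0274, -2.5708)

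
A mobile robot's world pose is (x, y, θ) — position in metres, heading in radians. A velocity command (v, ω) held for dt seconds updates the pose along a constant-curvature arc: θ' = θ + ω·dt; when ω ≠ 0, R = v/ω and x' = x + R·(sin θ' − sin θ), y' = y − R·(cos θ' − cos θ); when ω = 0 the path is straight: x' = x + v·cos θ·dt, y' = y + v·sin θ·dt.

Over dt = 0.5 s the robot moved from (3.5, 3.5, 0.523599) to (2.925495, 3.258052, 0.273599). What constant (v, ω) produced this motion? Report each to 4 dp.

Δθ = 0.273599 − 0.523599 = -0.250000
ω = Δθ/dt = -0.250000/0.5 = -0.5000
R = Δx/(sin θ' − sin θ) = 2.5000
v = R·ω = 2.5000·-0.5000 = -1.2500

v = -1.2500, ω = -0.5000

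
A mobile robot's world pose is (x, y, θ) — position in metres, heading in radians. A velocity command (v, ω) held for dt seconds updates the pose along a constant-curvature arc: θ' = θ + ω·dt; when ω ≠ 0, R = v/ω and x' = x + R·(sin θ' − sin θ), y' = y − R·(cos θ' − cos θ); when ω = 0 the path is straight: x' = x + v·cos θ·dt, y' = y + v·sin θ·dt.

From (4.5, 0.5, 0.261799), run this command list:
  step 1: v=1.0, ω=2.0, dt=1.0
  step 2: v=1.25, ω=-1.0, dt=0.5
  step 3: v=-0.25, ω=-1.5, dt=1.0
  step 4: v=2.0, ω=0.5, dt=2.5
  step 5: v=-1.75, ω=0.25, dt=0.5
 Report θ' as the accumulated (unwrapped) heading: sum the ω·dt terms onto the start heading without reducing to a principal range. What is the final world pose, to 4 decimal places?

(7.3322, 4.4217, 1.6368)

step 1: θ'=2.2618 (R=0.5000) → pose (4.7559, 1.3016, 2.2618)
step 2: θ'=1.7618 (R=-1.2500) → pose (4.4919, 1.8610, 1.7618)
step 3: θ'=0.2618 (R=0.1667) → pose (4.3714, 1.6683, 0.2618)
step 4: θ'=1.5118 (R=4.0000) → pose (7.3292, 5.2962, 1.5118)
step 5: θ'=1.6368 (R=-7.0000) → pose (7.3322, 4.4217, 1.6368)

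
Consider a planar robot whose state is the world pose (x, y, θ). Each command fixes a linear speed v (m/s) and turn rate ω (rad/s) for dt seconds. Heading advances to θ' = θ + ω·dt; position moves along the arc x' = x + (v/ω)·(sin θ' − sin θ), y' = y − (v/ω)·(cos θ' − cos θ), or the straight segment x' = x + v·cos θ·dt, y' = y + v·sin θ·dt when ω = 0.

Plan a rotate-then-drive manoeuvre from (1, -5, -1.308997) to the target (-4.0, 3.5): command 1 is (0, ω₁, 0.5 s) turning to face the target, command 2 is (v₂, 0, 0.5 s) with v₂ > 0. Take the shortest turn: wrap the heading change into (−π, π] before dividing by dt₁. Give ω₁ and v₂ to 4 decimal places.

ω₁ = -5.7433, v₂ = 19.7231

heading to target = atan2(3.5−-5, -4−1) = 2.1025
Δθ = wrap(2.1025 − -1.3090) = -2.8717; ω₁ = Δθ/dt₁ = -5.7433
distance = √((-4−1)² + (3.5−-5)²) = 9.8615; v₂ = distance/dt₂ = 19.7231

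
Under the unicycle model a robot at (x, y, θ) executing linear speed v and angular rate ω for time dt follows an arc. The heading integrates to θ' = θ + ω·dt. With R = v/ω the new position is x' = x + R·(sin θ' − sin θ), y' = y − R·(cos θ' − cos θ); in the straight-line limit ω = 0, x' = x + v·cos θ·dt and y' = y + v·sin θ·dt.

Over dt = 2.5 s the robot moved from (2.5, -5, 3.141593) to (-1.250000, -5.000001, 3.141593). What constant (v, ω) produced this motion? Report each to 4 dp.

v = 1.5000, ω = 0.0000

Δθ = 3.141593 − 3.141593 = 0.000000
ω = Δθ/dt = 0.000000/2.5 = 0.0000
ω = 0 → v = (Δx·cos θ + Δy·sin θ)/dt = 1.5000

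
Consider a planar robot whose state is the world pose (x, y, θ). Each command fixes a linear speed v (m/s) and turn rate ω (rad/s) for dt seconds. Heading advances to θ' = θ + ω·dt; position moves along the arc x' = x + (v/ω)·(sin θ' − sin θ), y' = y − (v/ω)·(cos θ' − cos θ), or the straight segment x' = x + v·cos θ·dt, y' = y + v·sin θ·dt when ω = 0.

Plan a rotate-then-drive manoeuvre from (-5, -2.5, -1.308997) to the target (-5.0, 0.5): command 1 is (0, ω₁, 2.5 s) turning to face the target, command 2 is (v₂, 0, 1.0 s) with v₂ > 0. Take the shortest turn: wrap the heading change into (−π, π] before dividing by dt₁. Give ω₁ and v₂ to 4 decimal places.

ω₁ = 1.1519, v₂ = 3.0000

heading to target = atan2(0.5−-2.5, -5−-5) = 1.5708
Δθ = wrap(1.5708 − -1.3090) = 2.8798; ω₁ = Δθ/dt₁ = 1.1519
distance = √((-5−-5)² + (0.5−-2.5)²) = 3.0000; v₂ = distance/dt₂ = 3.0000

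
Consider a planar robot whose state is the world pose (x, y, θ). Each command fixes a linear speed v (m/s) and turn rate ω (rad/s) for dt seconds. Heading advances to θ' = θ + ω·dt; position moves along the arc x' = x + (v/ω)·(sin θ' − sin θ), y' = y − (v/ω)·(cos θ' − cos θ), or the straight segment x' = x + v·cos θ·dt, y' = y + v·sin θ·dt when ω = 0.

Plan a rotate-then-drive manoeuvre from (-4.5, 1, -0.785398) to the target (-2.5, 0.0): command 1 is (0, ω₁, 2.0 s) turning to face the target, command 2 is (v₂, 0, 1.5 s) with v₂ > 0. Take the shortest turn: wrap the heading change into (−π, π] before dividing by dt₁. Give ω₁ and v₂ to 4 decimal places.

heading to target = atan2(0−1, -2.5−-4.5) = -0.4636
Δθ = wrap(-0.4636 − -0.7854) = 0.3218; ω₁ = Δθ/dt₁ = 0.1609
distance = √((-2.5−-4.5)² + (0−1)²) = 2.2361; v₂ = distance/dt₂ = 1.4907

ω₁ = 0.1609, v₂ = 1.4907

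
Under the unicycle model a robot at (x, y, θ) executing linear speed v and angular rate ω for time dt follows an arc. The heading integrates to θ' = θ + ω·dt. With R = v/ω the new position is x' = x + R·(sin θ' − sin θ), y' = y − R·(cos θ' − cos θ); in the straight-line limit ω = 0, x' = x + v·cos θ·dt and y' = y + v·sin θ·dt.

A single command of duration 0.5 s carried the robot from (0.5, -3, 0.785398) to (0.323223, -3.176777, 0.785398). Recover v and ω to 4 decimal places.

v = -0.5000, ω = 0.0000

Δθ = 0.785398 − 0.785398 = 0.000000
ω = Δθ/dt = 0.000000/0.5 = 0.0000
ω = 0 → v = (Δx·cos θ + Δy·sin θ)/dt = -0.5000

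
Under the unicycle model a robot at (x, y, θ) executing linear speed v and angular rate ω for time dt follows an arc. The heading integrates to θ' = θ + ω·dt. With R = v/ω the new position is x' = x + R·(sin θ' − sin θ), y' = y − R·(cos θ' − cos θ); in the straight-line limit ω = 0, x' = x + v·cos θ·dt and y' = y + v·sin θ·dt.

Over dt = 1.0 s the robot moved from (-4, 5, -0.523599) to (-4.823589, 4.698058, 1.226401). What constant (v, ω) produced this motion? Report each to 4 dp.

v = -1.0000, ω = 1.7500

Δθ = 1.226401 − -0.523599 = 1.750000
ω = Δθ/dt = 1.750000/1.0 = 1.7500
R = Δx/(sin θ' − sin θ) = -0.5714
v = R·ω = -0.5714·1.7500 = -1.0000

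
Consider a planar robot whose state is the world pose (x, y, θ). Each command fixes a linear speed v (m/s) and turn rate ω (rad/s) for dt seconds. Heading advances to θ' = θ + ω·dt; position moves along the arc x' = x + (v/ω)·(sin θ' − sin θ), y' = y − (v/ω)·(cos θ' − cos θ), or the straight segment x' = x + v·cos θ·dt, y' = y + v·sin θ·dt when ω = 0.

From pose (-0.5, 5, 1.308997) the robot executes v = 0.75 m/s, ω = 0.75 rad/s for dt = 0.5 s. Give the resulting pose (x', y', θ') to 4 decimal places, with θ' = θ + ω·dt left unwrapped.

θ' = 1.3090 + 0.75·0.5 = 1.6840
R = v/ω = 0.75/0.75 = 1.0000
x' = -0.5 + 1.0000·(sin 1.6840 − sin 1.3090) = -0.4723
y' = 5 − 1.0000·(cos 1.6840 − cos 1.3090) = 5.3718

(-0.4723, 5.3718, 1.6840)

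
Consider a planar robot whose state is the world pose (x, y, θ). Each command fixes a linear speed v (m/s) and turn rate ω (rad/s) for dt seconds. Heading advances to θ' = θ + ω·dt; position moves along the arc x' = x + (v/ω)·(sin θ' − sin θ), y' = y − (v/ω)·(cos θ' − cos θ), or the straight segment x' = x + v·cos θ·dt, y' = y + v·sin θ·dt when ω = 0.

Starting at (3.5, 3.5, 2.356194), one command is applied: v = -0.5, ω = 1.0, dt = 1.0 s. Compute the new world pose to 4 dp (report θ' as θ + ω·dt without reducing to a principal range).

(3.9600, 3.3650, 3.3562)

θ' = 2.3562 + 1.0·1.0 = 3.3562
R = v/ω = -0.5/1.0 = -0.5000
x' = 3.5 + -0.5000·(sin 3.3562 − sin 2.3562) = 3.9600
y' = 3.5 − -0.5000·(cos 3.3562 − cos 2.3562) = 3.3650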